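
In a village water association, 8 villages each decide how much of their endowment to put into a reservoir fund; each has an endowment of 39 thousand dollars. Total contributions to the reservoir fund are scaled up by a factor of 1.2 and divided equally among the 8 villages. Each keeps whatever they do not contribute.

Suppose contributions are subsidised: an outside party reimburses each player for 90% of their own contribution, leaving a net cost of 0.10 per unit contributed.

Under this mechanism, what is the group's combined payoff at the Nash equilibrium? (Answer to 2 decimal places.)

The effective private return per unit is now (1.2/8) / 0.10 = 1.5000 > 1, so every player's dominant strategy flips to full contribution.
At the Nash equilibrium everyone contributes 39. Group total payoff = 8 × (39 × 0.90 + 1.2 × 39) = 655.20.

655.20 thousand dollars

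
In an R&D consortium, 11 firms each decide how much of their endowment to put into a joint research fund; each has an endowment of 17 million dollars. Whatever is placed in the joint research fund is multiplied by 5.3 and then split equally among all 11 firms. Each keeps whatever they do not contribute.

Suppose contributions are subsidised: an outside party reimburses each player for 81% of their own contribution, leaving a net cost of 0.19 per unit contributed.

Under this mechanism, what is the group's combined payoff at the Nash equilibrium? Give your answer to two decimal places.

The effective private return per unit is now (5.3/11) / 0.19 = 2.5359 > 1, so every player's dominant strategy flips to full contribution.
So the Nash equilibrium is full contribution by all 11; the group earns 11 × (17 × 0.81 + 5.3 × 17) = 1142.57.

1142.57 million dollars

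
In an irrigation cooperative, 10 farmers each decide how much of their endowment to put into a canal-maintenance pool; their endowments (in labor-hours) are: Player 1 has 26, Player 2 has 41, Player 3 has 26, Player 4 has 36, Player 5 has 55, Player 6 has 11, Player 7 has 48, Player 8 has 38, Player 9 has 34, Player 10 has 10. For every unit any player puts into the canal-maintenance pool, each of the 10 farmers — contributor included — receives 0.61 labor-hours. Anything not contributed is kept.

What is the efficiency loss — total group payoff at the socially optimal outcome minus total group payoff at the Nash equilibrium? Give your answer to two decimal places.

The private return per contributed unit is 0.61 < 1 for everyone, so the Nash equilibrium is zero contribution and the group total is Σ E_j = 26 + 41 + 26 + 36 + 55 + 11 + 48 + 38 + 34 + 10 = 325.
Each contributed unit returns 6.100 to the group, so the social optimum is full contribution by everyone: group total = 6.100 × 325 = 1982.50.
Efficiency loss = (6.100 − 1) × 325 = 1657.50.

1657.50 labor-hours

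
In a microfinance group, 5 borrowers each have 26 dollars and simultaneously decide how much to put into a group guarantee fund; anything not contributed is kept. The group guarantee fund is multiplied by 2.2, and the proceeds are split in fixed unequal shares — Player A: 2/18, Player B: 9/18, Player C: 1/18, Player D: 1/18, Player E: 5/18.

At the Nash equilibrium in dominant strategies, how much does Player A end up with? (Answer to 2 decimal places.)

For player j, contributing a unit is worthwhile iff 2.2 × (j's share) ≥ 1, i.e. iff j's share is at least 0.4545.
Only Player B (9/18) clears that bar, contributing 26; the remaining 4 contribute 0. Total contributed: 26.
Player A keeps 26 and receives 2.2 × 26 × 2/18 = 6.36 from the group guarantee fund, for a payoff of 32.36.

32.36 dollars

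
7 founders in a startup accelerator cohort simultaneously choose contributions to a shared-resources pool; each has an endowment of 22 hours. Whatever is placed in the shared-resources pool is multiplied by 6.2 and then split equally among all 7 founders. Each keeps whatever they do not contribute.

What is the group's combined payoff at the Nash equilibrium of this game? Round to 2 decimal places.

Each contributed unit returns 6.2/7 = 0.8857 to its contributor — below 1 — so contributing 0 is dominant for every player. At the Nash equilibrium everyone keeps their 22, and the group total is 7 × 22 = 154.

154.00 hours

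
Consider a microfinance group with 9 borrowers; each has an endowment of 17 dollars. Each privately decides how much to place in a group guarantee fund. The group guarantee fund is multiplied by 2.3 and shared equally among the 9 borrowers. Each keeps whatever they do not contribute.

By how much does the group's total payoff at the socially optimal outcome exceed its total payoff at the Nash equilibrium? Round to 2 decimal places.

Each contributed unit returns 2.3/9 = 0.2556 to its contributor — below 1 — so contributing 0 is dominant for every player. At the Nash equilibrium everyone keeps their 17, and the group total is 9 × 17 = 153.
Each contributed unit returns 2.300 to the group as a whole (0.2556 to each of 9 players), which exceeds 1, so the social optimum is full contribution: group total = 2.300 × 153 = 351.90.
Efficiency loss = 351.90 − 153 = 198.90.

198.90 dollars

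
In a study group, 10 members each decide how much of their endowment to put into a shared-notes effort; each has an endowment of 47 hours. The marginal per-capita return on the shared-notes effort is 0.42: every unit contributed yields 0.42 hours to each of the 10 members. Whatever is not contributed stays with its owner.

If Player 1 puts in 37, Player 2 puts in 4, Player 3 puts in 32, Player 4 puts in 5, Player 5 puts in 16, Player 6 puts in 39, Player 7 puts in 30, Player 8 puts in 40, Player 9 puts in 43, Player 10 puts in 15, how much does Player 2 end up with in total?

152.62 hours

Total contributed: 37 + 4 + 32 + 5 + 16 + 39 + 30 + 40 + 43 + 15 = 261.
Each receives 0.42 × 261 = 109.62 from the shared-notes effort.
Player 2 keeps 47 − 4 = 43, so Player 2's payoff is 43 + 109.62 = 152.62.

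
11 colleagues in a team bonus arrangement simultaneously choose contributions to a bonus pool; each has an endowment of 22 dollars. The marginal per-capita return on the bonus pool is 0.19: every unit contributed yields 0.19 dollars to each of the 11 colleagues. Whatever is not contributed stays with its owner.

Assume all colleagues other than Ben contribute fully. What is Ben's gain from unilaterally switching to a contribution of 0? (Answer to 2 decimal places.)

Switching from a contribution of 22 to 0 lets Ben keep an extra 22 dollars, but lowers the bonus pool by 22, which costs Ben their own share of that drop: 0.19 × 22 = 4.18.
Net gain = 22 − 4.18 = 17.82. The private return per contributed unit (0.19) is below 1, so free-riding is indeed the best response regardless of what the others do.

17.82 dollars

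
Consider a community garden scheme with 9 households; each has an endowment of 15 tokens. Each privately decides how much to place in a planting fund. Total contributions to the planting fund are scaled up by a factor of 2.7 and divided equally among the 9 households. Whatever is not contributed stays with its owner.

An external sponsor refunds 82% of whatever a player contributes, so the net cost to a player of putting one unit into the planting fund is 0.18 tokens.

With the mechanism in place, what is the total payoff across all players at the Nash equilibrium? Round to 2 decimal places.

475.20 tokens

With the mechanism, a contributed unit returns (2.7/9) / 0.18 = 1.6667 per unit of net cost to the contributor — now above 1 — so contributing fully is weakly dominant for every player.
So the Nash equilibrium is full contribution by all 9; the group earns 9 × (15 × 0.82 + 2.7 × 15) = 475.20.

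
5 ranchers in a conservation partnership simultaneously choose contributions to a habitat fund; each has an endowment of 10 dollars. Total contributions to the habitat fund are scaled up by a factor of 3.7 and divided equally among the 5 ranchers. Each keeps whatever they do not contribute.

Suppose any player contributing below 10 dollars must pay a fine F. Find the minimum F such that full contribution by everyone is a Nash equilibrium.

Given the others contribute fully, the best deviation is to contribute 0 (any partial contribution still incurs the fine and gives up units whose private return 0.7400 is below 1).
Deviating from 10 to 0 saves 10 dollars but forfeits the deviator's share of the drop in the habitat fund: 3.7/5 × 10 = 7.40.
So the deviation gain is 10 − 7.40 = 2.60, and the fine must be at least 2.60 dollars to wipe it out.

2.60 dollars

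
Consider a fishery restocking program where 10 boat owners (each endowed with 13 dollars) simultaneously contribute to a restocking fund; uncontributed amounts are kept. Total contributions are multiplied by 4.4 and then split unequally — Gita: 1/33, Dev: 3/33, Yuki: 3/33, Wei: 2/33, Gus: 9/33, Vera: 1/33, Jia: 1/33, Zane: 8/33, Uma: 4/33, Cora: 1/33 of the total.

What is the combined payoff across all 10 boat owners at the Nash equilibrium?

A player with share s gets back 4.4·s per unit contributed, so full contribution is dominant for anyone with s > 1/4.4 = 0.2273 and zero contribution is dominant for anyone below.
Gus and Zane are above the threshold, contributing 13 each; the remaining 8 contribute 0. Total contributed: 26.
The restocking fund pays out 4.4 × 26 = 114.40 in total (split across the unequal shares, but the aggregate is all that matters for the group sum).
The 8 free-riders keep 13 each, adding 104. Group total = 104 + 114.40 = 218.40.

218.40 dollars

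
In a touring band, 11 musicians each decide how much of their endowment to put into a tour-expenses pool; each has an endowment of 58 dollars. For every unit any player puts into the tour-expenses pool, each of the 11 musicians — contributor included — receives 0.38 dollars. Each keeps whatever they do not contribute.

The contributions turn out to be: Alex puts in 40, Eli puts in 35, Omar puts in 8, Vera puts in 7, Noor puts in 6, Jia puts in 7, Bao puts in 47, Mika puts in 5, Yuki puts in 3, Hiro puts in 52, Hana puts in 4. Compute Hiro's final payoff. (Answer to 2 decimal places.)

Total contributed: 40 + 35 + 8 + 7 + 6 + 7 + 47 + 5 + 3 + 52 + 4 = 214.
Each receives 0.38 × 214 = 81.32 from the tour-expenses pool.
Hiro keeps 58 − 52 = 6, so Hiro's payoff is 6 + 81.32 = 87.32.

87.32 dollars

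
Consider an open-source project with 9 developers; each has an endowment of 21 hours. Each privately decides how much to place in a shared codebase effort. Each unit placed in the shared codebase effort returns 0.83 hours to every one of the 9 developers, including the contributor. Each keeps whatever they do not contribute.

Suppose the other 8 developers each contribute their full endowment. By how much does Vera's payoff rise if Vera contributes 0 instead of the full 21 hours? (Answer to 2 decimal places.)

Switching from a contribution of 21 to 0 lets Vera keep an extra 21 hours, but lowers the shared codebase effort by 21, which costs Vera their own share of that drop: 0.83 × 21 = 17.43.
Net gain = 21 − 17.43 = 3.57. The private return per contributed unit (0.83) is below 1, so free-riding is indeed the best response regardless of what the others do.

3.57 hours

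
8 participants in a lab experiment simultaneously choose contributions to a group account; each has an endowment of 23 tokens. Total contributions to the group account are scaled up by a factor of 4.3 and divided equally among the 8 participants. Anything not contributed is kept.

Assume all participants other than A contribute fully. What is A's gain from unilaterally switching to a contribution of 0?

Switching from a contribution of 23 to 0 lets A keep an extra 23 tokens, but lowers the group account by 23, which costs A their own share of that drop: 4.3/8 × 23 = 12.36.
Net gain = 23 − 12.36 = 10.64. The private return per contributed unit (0.5375) is below 1, so free-riding is indeed the best response regardless of what the others do.

10.64 tokens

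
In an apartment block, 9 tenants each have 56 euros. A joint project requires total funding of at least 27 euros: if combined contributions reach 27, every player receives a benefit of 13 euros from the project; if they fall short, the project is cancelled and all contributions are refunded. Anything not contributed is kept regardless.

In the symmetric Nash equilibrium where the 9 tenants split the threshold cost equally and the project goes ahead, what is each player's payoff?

66 euros

Equal share of the threshold: 27/9 = 3.
At this profile no one gains by cutting their contribution: any cut drops the total below 27, the project is cancelled, contributions are refunded, and the deviator ends with 56, which is less than 56 − 3 + 13 = 66. Contributing more than 3 just wastes the excess. So contributing exactly 3 is a best response.
Each player's payoff: 56 − 3 + 13 = 66.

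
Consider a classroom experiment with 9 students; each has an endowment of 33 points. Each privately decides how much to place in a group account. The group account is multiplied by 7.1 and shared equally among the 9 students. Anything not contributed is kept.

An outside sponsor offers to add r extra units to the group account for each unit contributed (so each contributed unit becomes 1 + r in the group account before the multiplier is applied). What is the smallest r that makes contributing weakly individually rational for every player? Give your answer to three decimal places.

With matching at rate r, one contributed unit becomes (1 + r) in the group account and returns 7.1 × (1 + r) / 9 to the contributor.
Setting this equal to 1: 1 + r = 9/7.1 = 1.2676.
So the minimum matching rate is r = 1.2676 − 1 = 0.268.

0.268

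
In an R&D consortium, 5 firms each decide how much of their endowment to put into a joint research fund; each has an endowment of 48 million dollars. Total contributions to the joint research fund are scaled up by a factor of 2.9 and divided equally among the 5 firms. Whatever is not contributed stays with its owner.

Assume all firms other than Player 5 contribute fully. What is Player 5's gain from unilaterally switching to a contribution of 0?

Switching from a contribution of 48 to 0 lets Player 5 keep an extra 48 million dollars, but lowers the joint research fund by 48, which costs Player 5 their own share of that drop: 2.9/5 × 48 = 27.84.
Net gain = 48 − 27.84 = 20.16. The private return per contributed unit (0.5800) is below 1, so free-riding is indeed the best response regardless of what the others do.

20.16 million dollars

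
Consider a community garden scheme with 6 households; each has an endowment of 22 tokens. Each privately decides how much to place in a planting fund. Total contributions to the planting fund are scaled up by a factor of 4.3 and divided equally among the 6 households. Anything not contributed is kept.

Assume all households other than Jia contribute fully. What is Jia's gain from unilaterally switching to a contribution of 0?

6.23 tokens

Switching from a contribution of 22 to 0 lets Jia keep an extra 22 tokens, but lowers the planting fund by 22, which costs Jia their own share of that drop: 4.3/6 × 22 = 15.77.
Net gain = 22 − 15.77 = 6.23. The private return per contributed unit (0.7167) is below 1, so free-riding is indeed the best response regardless of what the others do.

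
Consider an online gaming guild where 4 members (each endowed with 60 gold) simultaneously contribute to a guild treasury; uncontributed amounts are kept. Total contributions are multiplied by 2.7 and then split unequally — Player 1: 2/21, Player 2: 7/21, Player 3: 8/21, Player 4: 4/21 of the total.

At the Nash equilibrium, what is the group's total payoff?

A player with share s gets back 2.7·s per unit contributed, so full contribution is dominant for anyone with s > 1/2.7 = 0.3704 and zero contribution is dominant for anyone below.
Only Player 3 (8/21) clears that bar, contributing 60; the remaining 3 contribute 0. Total contributed: 60.
The guild treasury pays out 2.7 × 60 = 162.00 in total (split across the unequal shares, but the aggregate is all that matters for the group sum).
The 3 free-riders keep 60 each, adding 180. Group total = 180 + 162.00 = 342.00.

342.00 gold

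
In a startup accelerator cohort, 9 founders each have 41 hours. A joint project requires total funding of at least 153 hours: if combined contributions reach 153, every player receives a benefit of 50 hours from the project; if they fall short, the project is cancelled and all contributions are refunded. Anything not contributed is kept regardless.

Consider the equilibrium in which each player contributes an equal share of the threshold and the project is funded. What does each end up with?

Equal share of the threshold: 153/9 = 17.
At this profile no one gains by cutting their contribution: any cut drops the total below 153, the project is cancelled, contributions are refunded, and the deviator ends with 41, which is less than 41 − 17 + 50 = 74. Contributing more than 17 just wastes the excess. So contributing exactly 17 is a best response.
Each player's payoff: 41 − 17 + 50 = 74.

74 hours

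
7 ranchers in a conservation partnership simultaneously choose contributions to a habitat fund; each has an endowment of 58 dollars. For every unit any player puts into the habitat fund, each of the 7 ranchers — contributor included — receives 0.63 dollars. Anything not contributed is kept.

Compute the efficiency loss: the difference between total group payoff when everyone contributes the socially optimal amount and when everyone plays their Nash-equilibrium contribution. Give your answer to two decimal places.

The private return per contributed unit is 0.63 < 1, so contributing 0 is dominant for every player. At the Nash equilibrium everyone keeps their 58, and the group total is 7 × 58 = 406.
Each contributed unit returns 4.410 to the group as a whole (0.63 to each of 7 players), which exceeds 1, so the social optimum is full contribution: group total = 4.410 × 406 = 1790.46.
Efficiency loss = 1790.46 − 406 = 1384.46.

1384.46 dollars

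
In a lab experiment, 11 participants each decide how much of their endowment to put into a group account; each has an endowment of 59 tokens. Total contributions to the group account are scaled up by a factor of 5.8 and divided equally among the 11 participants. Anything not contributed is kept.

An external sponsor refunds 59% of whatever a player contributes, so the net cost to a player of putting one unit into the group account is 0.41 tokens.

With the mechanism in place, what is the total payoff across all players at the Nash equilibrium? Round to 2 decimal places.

Under the mechanism each unit contributed yields (5.8/11) / 0.41 = 1.2860 back to its contributor per unit of net cost, which exceeds 1, making full contribution the dominant choice for everyone.
At the Nash equilibrium everyone contributes 59. Group total payoff = 11 × (59 × 0.59 + 5.8 × 59) = 4147.11.

4147.11 tokens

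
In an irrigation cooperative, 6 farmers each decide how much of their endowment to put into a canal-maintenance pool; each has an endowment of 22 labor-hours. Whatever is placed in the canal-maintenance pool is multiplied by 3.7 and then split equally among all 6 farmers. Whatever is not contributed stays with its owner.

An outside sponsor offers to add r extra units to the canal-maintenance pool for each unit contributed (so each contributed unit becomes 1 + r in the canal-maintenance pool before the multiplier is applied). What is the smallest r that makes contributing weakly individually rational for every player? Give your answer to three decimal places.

With matching at rate r, one contributed unit becomes (1 + r) in the canal-maintenance pool and returns 3.7 × (1 + r) / 6 to the contributor.
Setting this equal to 1: 1 + r = 6/3.7 = 1.6216.
So the minimum matching rate is r = 1.6216 − 1 = 0.622.

0.622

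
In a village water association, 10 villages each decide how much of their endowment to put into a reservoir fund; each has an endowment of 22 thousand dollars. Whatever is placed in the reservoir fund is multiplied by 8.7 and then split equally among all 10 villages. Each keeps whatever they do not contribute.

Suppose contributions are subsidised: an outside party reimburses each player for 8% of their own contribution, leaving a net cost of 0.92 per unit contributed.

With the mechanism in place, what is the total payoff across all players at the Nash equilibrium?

220.00 thousand dollars

With the mechanism, a contributed unit returns (8.7/10) / 0.92 = 0.9457 per unit of net cost — still below 1 — so contributing 0 remains dominant for every player.
Everyone keeps their endowment and the group total is 10 × 22 = 220.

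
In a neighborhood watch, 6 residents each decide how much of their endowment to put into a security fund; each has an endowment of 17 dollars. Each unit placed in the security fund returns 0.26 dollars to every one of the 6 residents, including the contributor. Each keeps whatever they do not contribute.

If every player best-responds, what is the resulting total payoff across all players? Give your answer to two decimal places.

The private return per contributed unit is 0.26 < 1, so contributing 0 is dominant for every player. At the Nash equilibrium everyone keeps their 17, and the group total is 6 × 17 = 102.

102.00 dollars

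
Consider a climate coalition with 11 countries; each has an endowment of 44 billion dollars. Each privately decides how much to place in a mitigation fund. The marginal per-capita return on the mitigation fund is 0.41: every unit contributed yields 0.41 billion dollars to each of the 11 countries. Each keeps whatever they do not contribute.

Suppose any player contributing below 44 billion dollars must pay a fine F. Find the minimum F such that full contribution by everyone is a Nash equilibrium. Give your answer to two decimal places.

Given the others contribute fully, the best deviation is to contribute 0 (any partial contribution still incurs the fine and gives up units whose private return 0.41 is below 1).
Deviating from 44 to 0 saves 44 billion dollars but forfeits the deviator's share of the drop in the mitigation fund: 0.41 × 44 = 18.04.
So the deviation gain is 44 − 18.04 = 25.96, and the fine must be at least 25.96 billion dollars to wipe it out.

25.96 billion dollars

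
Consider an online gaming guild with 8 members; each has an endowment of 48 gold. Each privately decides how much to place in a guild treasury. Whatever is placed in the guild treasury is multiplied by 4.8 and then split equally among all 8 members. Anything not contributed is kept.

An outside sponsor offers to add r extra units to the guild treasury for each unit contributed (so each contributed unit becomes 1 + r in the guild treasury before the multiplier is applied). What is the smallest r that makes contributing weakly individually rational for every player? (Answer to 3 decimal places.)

With matching at rate r, one contributed unit becomes (1 + r) in the guild treasury and returns 4.8 × (1 + r) / 8 to the contributor.
Setting this equal to 1: 1 + r = 8/4.8 = 1.6667.
So the minimum matching rate is r = 1.6667 − 1 = 0.667.

0.667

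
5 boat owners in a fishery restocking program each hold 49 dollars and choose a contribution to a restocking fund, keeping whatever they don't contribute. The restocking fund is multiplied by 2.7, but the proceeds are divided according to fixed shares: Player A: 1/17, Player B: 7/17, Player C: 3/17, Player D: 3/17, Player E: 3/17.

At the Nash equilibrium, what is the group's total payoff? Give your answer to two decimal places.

328.30 dollars

For player j, contributing a unit is worthwhile iff 2.7 × (j's share) ≥ 1, i.e. iff j's share is at least 0.3704.
Player B alone (share 7/17) is above the threshold, contributing 49; the remaining 4 contribute 0. Total contributed: 49.
The restocking fund pays out 2.7 × 49 = 132.30 in total (split across the unequal shares, but the aggregate is all that matters for the group sum).
The 4 free-riders keep 49 each, adding 196. Group total = 196 + 132.30 = 328.30.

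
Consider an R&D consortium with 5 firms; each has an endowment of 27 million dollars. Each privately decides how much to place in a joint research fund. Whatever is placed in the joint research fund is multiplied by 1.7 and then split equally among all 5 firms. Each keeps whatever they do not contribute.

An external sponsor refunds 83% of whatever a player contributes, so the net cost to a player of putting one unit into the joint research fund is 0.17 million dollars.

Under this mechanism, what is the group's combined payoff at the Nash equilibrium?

341.55 million dollars

Under the mechanism each unit contributed yields (1.7/5) / 0.17 = 2.0000 back to its contributor per unit of net cost, which exceeds 1, making full contribution the dominant choice for everyone.
At the Nash equilibrium everyone contributes 27. Group total payoff = 5 × (27 × 0.83 + 1.7 × 27) = 341.55.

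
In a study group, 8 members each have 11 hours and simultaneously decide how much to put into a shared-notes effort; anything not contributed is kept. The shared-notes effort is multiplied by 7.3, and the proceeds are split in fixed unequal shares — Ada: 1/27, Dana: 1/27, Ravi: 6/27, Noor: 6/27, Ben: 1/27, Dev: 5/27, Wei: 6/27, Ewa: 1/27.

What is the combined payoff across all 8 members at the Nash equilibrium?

A player with share s gets back 7.3·s per unit contributed, so full contribution is dominant for anyone with s > 1/7.3 = 0.1370 and zero contribution is dominant for anyone below.
Ravi, Noor, Dev and Wei clear that bar, contributing 11 each; the remaining 4 contribute 0. Total contributed: 44.
The shared-notes effort pays out 7.3 × 44 = 321.20 in total (split across the unequal shares, but the aggregate is all that matters for the group sum).
The 4 free-riders keep 11 each, adding 44. Group total = 44 + 321.20 = 365.20.

365.20 hours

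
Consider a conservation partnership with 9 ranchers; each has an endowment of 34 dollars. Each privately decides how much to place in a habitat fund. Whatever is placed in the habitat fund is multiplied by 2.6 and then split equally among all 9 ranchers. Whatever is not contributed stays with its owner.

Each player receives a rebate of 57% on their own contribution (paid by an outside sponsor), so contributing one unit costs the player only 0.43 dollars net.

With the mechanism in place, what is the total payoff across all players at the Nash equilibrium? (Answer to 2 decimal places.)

The effective private return is (2.6/9) / 0.43 = 0.6718, which is still under 1, so the mechanism doesn't change anyone's dominant strategy: zero contribution.
At the Nash equilibrium no one contributes; group total payoff = 9 × 34 = 306.

306.00 dollars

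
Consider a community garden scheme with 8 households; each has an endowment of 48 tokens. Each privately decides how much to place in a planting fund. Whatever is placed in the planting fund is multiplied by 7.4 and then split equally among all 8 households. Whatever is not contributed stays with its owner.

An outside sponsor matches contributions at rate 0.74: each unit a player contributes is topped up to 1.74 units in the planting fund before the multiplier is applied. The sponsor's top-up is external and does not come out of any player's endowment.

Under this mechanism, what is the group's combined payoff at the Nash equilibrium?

4944.38 tokens

Under the mechanism each unit contributed yields 7.4 × 1.74 / 8 = 1.6095 back to its contributor per unit of net cost, which exceeds 1, making full contribution the dominant choice for everyone.
So the Nash equilibrium is full contribution by all 8; the group earns 7.4 × 1.74 × 384 = 4944.38.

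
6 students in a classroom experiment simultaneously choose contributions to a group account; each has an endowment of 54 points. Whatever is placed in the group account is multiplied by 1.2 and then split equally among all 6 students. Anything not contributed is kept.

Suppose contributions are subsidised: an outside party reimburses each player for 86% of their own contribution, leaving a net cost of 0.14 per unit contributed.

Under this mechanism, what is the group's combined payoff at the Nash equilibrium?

667.44 points

The effective private return per unit is now (1.2/6) / 0.14 = 1.4286 > 1, so every player's dominant strategy flips to full contribution.
So the Nash equilibrium is full contribution by all 6; the group earns 6 × (54 × 0.86 + 1.2 × 54) = 667.44.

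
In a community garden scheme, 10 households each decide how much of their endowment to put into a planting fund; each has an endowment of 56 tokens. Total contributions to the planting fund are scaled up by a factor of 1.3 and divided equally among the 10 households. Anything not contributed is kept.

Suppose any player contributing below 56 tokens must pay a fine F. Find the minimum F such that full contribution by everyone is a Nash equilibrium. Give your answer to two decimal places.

Given the others contribute fully, the best deviation is to contribute 0 (any partial contribution still incurs the fine and gives up units whose private return 0.1300 is below 1).
Deviating from 56 to 0 saves 56 tokens but forfeits the deviator's share of the drop in the planting fund: 1.3/10 × 56 = 7.28.
So the deviation gain is 56 − 7.28 = 48.72, and the fine must be at least 48.72 tokens to wipe it out.

48.72 tokens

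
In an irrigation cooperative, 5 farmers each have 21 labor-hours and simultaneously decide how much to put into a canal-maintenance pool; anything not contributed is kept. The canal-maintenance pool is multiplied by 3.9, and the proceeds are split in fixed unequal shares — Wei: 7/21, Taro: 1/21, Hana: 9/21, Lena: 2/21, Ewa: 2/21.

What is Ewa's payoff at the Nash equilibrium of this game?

36.60 labor-hours

A player with share s gets back 3.9·s per unit contributed, so full contribution is dominant for anyone with s > 1/3.9 = 0.2564 and zero contribution is dominant for anyone below.
Wei and Hana clear that bar, contributing 21 each; the remaining 3 contribute 0. Total contributed: 42.
Ewa keeps 21 and receives 3.9 × 42 × 2/21 = 15.60 from the canal-maintenance pool, for a payoff of 36.60.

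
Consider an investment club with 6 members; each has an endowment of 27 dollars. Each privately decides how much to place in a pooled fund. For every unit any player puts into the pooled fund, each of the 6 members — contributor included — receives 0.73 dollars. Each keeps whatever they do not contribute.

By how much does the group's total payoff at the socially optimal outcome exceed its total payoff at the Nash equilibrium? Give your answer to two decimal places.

547.56 dollars

The private return per contributed unit is 0.73 < 1, so contributing 0 is dominant for every player. At the Nash equilibrium everyone keeps their 27, and the group total is 6 × 27 = 162.
Each contributed unit returns 4.380 to the group as a whole (0.73 to each of 6 players), which exceeds 1, so the social optimum is full contribution: group total = 4.380 × 162 = 709.56.
Efficiency loss = 709.56 − 162 = 547.56.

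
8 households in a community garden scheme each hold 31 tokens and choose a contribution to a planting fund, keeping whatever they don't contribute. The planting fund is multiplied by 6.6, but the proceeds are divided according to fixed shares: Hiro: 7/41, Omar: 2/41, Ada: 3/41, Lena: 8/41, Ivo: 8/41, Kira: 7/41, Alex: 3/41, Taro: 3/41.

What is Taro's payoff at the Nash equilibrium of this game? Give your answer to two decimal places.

For player j, contributing a unit is worthwhile iff 6.6 × (j's share) ≥ 1, i.e. iff j's share is at least 0.1515.
Hiro, Lena, Ivo and Kira clear that bar, contributing 31 each; the remaining 4 contribute 0. Total contributed: 124.
Taro keeps 31 and receives 6.6 × 124 × 3/41 = 59.88 from the planting fund, for a payoff of 90.88.

90.88 tokens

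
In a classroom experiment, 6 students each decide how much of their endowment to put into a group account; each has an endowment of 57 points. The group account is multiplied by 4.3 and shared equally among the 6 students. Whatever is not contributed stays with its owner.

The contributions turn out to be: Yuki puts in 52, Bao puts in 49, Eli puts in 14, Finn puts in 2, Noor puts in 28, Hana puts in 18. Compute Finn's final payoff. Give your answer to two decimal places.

Total contributed: 52 + 49 + 14 + 2 + 28 + 18 = 163.
Each receives 4.3 × 163 / 6 = 116.82 from the group account.
Finn keeps 57 − 2 = 55, so Finn's payoff is 55 + 116.82 = 171.82.

171.82 points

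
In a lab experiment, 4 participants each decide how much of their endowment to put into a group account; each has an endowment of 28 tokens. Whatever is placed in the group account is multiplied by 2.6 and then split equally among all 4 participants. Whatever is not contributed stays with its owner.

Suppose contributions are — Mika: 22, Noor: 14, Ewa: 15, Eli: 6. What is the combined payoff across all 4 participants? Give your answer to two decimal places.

Total contributed: 22 + 14 + 15 + 6 = 57; total kept: 4 × 28 − 57 = 55.
The group account pays out 2.6 × 57 = 148.20 in aggregate.
Group total = 55 + 148.20 = 203.20.

203.20 tokens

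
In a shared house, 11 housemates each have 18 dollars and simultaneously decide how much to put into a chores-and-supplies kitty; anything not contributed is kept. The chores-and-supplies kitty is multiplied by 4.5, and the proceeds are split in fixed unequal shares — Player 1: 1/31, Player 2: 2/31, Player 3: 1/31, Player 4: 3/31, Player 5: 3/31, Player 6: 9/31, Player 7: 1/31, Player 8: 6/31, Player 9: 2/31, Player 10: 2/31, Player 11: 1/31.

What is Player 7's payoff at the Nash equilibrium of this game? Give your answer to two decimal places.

20.61 dollars

Each unit j contributes comes back to j as 4.5 × (j's share), so j prefers to contribute only if that share exceeds 1/4.5 = 0.2222; otherwise keeping the unit dominates.
The only share above 0.2222 is Player 6's 9/31, contributing 18; the remaining 10 contribute 0. Total contributed: 18.
Player 7 keeps 18 and receives 4.5 × 18 × 1/31 = 2.61 from the chores-and-supplies kitty, for a payoff of 20.61.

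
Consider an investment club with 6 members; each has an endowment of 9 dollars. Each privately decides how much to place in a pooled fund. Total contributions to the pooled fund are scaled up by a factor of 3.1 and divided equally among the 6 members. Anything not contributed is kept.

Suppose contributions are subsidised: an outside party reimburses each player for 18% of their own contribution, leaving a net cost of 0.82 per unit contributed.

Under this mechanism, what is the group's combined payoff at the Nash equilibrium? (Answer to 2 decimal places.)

Even with the mechanism, each unit contributed returns only (3.1/6) / 0.82 = 0.6301 per unit of net cost, so contributing nothing is still dominant.
Everyone keeps their endowment and the group total is 6 × 9 = 54.

54.00 dollars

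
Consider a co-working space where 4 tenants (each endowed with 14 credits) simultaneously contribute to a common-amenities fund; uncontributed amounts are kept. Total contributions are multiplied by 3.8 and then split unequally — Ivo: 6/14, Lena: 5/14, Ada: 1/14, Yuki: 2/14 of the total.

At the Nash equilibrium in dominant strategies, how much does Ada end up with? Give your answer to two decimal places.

21.60 credits

For player j, contributing a unit is worthwhile iff 3.8 × (j's share) ≥ 1, i.e. iff j's share is at least 0.2632.
The shares above 0.2632 belong to Ivo and Lena, contributing 14 each; the remaining 2 contribute 0. Total contributed: 28.
Ada keeps 14 and receives 3.8 × 28 × 1/14 = 7.60 from the common-amenities fund, for a payoff of 21.60.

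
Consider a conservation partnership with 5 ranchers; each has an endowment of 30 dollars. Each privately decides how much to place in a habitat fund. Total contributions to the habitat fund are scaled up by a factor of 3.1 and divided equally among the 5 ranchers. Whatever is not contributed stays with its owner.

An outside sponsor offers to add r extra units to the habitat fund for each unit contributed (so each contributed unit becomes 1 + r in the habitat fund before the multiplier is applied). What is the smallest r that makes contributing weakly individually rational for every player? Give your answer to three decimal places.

0.613

With matching at rate r, one contributed unit becomes (1 + r) in the habitat fund and returns 3.1 × (1 + r) / 5 to the contributor.
Setting this equal to 1: 1 + r = 5/3.1 = 1.6129.
So the minimum matching rate is r = 1.6129 − 1 = 0.613.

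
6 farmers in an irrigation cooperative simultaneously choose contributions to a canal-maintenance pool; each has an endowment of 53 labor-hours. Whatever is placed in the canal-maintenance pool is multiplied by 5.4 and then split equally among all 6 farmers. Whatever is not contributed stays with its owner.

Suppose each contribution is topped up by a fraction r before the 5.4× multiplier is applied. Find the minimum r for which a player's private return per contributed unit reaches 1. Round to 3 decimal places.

0.111

With matching at rate r, one contributed unit becomes (1 + r) in the canal-maintenance pool and returns 5.4 × (1 + r) / 6 to the contributor.
Setting this equal to 1: 1 + r = 6/5.4 = 1.1111.
So the minimum matching rate is r = 1.1111 − 1 = 0.111.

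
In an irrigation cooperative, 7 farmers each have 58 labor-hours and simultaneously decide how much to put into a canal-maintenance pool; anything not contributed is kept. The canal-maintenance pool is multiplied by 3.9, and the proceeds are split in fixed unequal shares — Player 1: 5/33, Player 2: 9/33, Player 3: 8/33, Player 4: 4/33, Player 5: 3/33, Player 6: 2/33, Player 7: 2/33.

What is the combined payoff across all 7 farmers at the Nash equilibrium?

Each unit j contributes comes back to j as 3.9 × (j's share), so j prefers to contribute only if that share exceeds 1/3.9 = 0.2564; otherwise keeping the unit dominates.
Player 2 alone (share 9/33) is above the threshold, contributing 58; the remaining 6 contribute 0. Total contributed: 58.
The canal-maintenance pool pays out 3.9 × 58 = 226.20 in total (split across the unequal shares, but the aggregate is all that matters for the group sum).
The 6 free-riders keep 58 each, adding 348. Group total = 348 + 226.20 = 574.20.

574.20 labor-hours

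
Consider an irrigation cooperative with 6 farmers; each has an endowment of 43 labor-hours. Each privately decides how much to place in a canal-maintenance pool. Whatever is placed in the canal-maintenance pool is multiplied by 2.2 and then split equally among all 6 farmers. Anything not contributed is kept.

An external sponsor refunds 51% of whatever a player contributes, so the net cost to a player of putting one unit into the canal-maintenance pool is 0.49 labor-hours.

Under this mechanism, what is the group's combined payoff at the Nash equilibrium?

258.00 labor-hours

Even with the mechanism, each unit contributed returns only (2.2/6) / 0.49 = 0.7483 per unit of net cost, so contributing nothing is still dominant.
At the Nash equilibrium no one contributes; group total payoff = 6 × 43 = 258.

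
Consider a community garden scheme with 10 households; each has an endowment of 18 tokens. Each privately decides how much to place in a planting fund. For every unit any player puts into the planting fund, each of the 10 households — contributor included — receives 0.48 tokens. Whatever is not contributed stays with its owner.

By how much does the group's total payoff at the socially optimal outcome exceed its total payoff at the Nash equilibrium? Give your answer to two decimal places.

The private return per contributed unit is 0.48 < 1, so contributing 0 is dominant for every player. At the Nash equilibrium everyone keeps their 18, and the group total is 10 × 18 = 180.
Each contributed unit returns 4.800 to the group as a whole (0.48 to each of 10 players), which exceeds 1, so the social optimum is full contribution: group total = 4.800 × 180 = 864.00.
Efficiency loss = 864.00 − 180 = 684.00.

684.00 tokens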